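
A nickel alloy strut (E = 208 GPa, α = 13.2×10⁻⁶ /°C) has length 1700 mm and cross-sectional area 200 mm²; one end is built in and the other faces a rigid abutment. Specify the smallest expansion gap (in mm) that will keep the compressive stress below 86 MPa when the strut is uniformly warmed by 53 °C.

Free expansion if unrestrained: δ_free = αΔT L = 13.2×10⁻⁶ × 53 × 1700 = 1.189 mm.
At the allowable stress the elastic shortening the wall may impose is σL/E = 86 × 1700 / (208×10³) = 0.7029 mm.
The gap must absorb the remainder: g_min = 1.189 − 0.7029 = 0.4864 mm.

g ≈ 0.486 mm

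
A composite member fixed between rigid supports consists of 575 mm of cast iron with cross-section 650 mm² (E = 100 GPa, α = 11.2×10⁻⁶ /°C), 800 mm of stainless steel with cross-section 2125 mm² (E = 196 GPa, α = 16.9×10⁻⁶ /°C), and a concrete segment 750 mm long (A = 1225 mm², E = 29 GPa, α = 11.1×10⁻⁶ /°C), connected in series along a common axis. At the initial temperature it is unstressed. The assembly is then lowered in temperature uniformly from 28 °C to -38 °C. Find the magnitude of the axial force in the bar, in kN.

If the supports were absent, the total length change would be Σ αᵢΔT Lᵢ = 11.2×10⁻⁶×66×575 + 16.9×10⁻⁶×66×800 + 11.1×10⁻⁶×66×750 = 1.867 mm.
Since the ends are fixed, an axial force P builds up, equal in every segment, with P · Σ Lᵢ/(AᵢEᵢ) = δ_free.
The series flexibility is Σ Lᵢ/(AᵢEᵢ) = 575/(650×100×10³) + 800/(2125×196×10³) + 750/(1225×29×10³) = 3.188×10⁻⁵ mm/N.
P = 1.867 / 3.188×10⁻⁵ = 58560 N = 58.56 kN, tensile.

P ≈ 58.6 kN (tensile)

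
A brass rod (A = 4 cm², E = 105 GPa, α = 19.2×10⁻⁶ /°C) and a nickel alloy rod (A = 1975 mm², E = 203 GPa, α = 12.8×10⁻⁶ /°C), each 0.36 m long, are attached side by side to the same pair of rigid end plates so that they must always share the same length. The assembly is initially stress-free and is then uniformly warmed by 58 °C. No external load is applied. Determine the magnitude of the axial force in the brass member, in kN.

P ≈ 14.1 kN (compressive in the brass)

Equilibrium of a rigid end plate with no external load gives equal and opposite internal forces ±P in the two members. Since α_{brass} > α_{nickel alloy}, heating drives the brass into compression and the nickel alloy into tension.
Compatibility of the two members (thermal + elastic change equal): (α₁ − α₂)ΔT = P·[1/(A₁E₁) + 1/(A₂E₂)].
|α₁ − α₂|·ΔT = 6.4×10⁻⁶ × 58 = 0.0003712.
1/(A₁E₁) + 1/(A₂E₂) = 1/(400×105×10³) + 1/(1975×203×10³) = 2.63×10⁻⁸ N⁻¹.
P = 0.0003712 / 2.63×10⁻⁸ = 14110 N = 14.11 kN.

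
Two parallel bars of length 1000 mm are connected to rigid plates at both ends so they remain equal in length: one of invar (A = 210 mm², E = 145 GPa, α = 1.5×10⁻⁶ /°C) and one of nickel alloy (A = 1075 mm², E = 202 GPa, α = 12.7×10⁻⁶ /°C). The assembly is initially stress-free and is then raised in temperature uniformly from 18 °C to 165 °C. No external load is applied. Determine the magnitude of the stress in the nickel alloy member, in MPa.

Equilibrium of a rigid end plate with no external load gives equal and opposite internal forces ±P in the two members. Since α_{nickel alloy} > α_{invar}, heating drives the nickel alloy into compression and the invar into tension.
Compatibility of the two members (thermal + elastic change equal): (α₁ − α₂)ΔT = P·[1/(A₁E₁) + 1/(A₂E₂)].
|α₁ − α₂|·ΔT = 11.2×10⁻⁶ × 147 = 0.001646.
1/(A₁E₁) + 1/(A₂E₂) = 1/(210×145×10³) + 1/(1075×202×10³) = 3.745×10⁻⁸ N⁻¹.
P = 0.001646 / 3.745×10⁻⁸ = 43970 N = 43.97 kN.
σ_{nickel alloy} = P/A₂ = 43970/1075 = 40.9 MPa, compressive.

σ ≈ 40.9 MPa (compressive)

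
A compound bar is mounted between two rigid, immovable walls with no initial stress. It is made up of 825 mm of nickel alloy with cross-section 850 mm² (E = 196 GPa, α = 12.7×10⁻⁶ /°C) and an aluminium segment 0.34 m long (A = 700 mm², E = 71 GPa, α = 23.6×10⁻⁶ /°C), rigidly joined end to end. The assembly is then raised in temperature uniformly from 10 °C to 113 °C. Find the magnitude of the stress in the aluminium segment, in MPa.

If the supports were absent, the total length change would be Σ αᵢΔT Lᵢ = 12.7×10⁻⁶×103×825 + 23.6×10⁻⁶×103×340 = 1.906 mm.
The walls prevent any net length change, so an axial force P (same in every segment) develops. Compatibility: P · Σ Lᵢ/(AᵢEᵢ) = δ_free.
The series flexibility is Σ Lᵢ/(AᵢEᵢ) = 825/(850×196×10³) + 340/(700×71×10³) = 1.179×10⁻⁵ mm/N.
So P = 1.906 / 1.179×10⁻⁵ = 161.6 kN, compressive.
σ_{aluminium} = P / A = 161600 / 700 = 230.8 MPa.

σ ≈ 231 MPa (compressive)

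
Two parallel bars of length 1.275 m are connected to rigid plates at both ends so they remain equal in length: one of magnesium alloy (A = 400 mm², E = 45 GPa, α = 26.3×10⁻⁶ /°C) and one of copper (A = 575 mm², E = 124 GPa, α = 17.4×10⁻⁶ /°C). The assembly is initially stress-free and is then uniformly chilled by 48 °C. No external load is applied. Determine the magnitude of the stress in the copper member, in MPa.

σ ≈ 10.7 MPa (compressive)

The magnesium alloy has the larger α, so on cooling it would change length more than the copper if both were free. The rigid plates force a common final length, so the magnesium alloy is put into tension and the copper into compression, with equal and opposite forces P (no external load).
Setting the final lengths equal and cancelling L: (α₁ − α₂)ΔT = P/(A₁E₁) + P/(A₂E₂).
|α₁ − α₂|·ΔT = 8.9×10⁻⁶ × 48 = 0.0004272.
1/(A₁E₁) + 1/(A₂E₂) = 1/(400×45×10³) + 1/(575×124×10³) = 6.958×10⁻⁸ N⁻¹.
So P = 0.0004272 / 6.958×10⁻⁸ = 6.14 kN.
σ_{copper} = P/A₂ = 6140/575 = 10.68 MPa, compressive.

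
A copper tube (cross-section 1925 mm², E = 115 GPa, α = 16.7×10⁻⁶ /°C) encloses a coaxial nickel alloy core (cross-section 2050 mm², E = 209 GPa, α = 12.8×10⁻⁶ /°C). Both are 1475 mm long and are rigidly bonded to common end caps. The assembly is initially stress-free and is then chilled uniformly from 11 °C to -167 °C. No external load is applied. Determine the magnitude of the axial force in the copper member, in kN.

P ≈ 101 kN (tensile in the copper)

The copper has the larger α, so on cooling it would change length more than the nickel alloy if both were free. The rigid plates force a common final length, so the copper is put into tension and the nickel alloy into compression, with equal and opposite forces P (no external load).
Equating the net (thermal + elastic) strains gives |α₁ − α₂|·ΔT = P·[1/(A₁E₁) + 1/(A₂E₂)].
|α₁ − α₂|·ΔT = 3.9×10⁻⁶ × 178 = 0.0006942.
1/(A₁E₁) + 1/(A₂E₂) = 1/(1925×115×10³) + 1/(2050×209×10³) = 6.851×10⁻⁹ N⁻¹.
So P = 0.0006942 / 6.851×10⁻⁹ = 101.3 kN.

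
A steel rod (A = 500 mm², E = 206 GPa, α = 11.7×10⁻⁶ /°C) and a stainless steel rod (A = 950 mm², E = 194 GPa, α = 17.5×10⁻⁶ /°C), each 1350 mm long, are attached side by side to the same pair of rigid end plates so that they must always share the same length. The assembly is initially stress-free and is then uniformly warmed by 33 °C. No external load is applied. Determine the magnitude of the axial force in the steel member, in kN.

P ≈ 12.6 kN (tensile in the steel)

The stainless steel has the larger α, so on heating it would change length more than the steel if both were free. The rigid plates force a common final length, so the stainless steel is put into compression and the steel into tension, with equal and opposite forces P (no external load).
Compatibility of the two members (thermal + elastic change equal): (α₁ − α₂)ΔT = P·[1/(A₁E₁) + 1/(A₂E₂)].
|α₁ − α₂|·ΔT = 5.8×10⁻⁶ × 33 = 0.0001914.
1/(A₁E₁) + 1/(A₂E₂) = 1/(500×206×10³) + 1/(950×194×10³) = 1.513×10⁻⁸ N⁻¹.
So P = 0.0001914 / 1.513×10⁻⁸ = 12.65 kN.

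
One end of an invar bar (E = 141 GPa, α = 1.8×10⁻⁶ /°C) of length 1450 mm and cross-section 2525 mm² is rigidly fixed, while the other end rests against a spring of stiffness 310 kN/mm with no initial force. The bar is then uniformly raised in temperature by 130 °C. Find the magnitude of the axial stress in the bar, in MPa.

Free thermal expansion: δ_free = αΔT L = 1.8×10⁻⁶ × 130 × 1450 = 0.3393 mm.
Let P be the compressive force at the spring. The bar shortens elastically by PL/(AE) and the spring compresses by P/k; together these equal δ_free.
P [ L/(AE) + 1/k ] = δ_free → P [ 1450/(2525×141×10³) + 1/(310×10³) ] = 0.3393.
P = 0.3393 / 7.299×10⁻⁶ = 46490 N.
σ = P/A = 46490/2525 = 18.41 MPa.

σ ≈ 18.4 MPa (compressive)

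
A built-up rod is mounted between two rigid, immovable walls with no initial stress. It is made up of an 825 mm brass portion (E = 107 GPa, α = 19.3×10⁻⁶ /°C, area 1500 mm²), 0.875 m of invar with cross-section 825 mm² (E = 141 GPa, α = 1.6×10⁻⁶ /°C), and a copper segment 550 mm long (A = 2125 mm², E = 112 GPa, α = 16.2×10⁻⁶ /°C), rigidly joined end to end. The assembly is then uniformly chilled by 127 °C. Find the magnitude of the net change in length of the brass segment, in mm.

|ΔL| ≈ 0.878 mm

Free thermal contraction of the whole bar: Σ αᵢΔT Lᵢ = 19.3×10⁻⁶×127×825 + 1.6×10⁻⁶×127×875 + 16.2×10⁻⁶×127×550 = 3.332 mm.
The rigid supports impose zero overall length change; the single axial force P common to all segments must satisfy P Σ Lᵢ/(AᵢEᵢ) = δ_free.
The series flexibility is Σ Lᵢ/(AᵢEᵢ) = 825/(1500×107×10³) + 875/(825×141×10³) + 550/(2125×112×10³) = 1.497×10⁻⁵ mm/N.
P = 3.332 / 1.497×10⁻⁵ = 222500 N = 222.5 kN, tensile.
For the brass segment, free thermal change = 19.3×10⁻⁶×127×825 = 2.022 mm and elastic change from P = 222500×825/(1500×107×10³) = 1.144 mm; these oppose, so the net change is 0.878 mm (segment shortens).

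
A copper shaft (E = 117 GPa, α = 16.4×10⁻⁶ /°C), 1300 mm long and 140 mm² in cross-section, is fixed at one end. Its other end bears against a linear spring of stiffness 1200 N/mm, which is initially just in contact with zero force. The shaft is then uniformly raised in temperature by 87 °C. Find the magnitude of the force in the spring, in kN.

If the spring were absent the shaft would lengthen by αΔT L = 16.4×10⁻⁶ × 87 × 1300 = 1.855 mm.
Let P be the compressive force at the spring. The shaft shortens elastically by PL/(AE) and the spring compresses by P/k; together these equal δ_free.
So P = δ_free / [L/(AE) + 1/k] = 1.855 / [ 1300/(140×117×10³) + 1/(1200) ].
P = 1.855 / 0.0009127 = 2032 N.

P ≈ 2.03 kN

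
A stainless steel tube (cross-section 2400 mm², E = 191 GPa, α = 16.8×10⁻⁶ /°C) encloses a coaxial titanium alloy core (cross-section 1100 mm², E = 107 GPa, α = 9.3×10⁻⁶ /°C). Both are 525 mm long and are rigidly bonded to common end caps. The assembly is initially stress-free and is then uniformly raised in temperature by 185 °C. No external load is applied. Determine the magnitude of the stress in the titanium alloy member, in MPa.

σ ≈ 118 MPa (tensile)

The stainless steel has the larger α, so on heating it would change length more than the titanium alloy if both were free. The rigid plates force a common final length, so the stainless steel is put into compression and the titanium alloy into tension, with equal and opposite forces P (no external load).
Compatibility of the two members (thermal + elastic change equal): (α₁ − α₂)ΔT = P·[1/(A₁E₁) + 1/(A₂E₂)].
|α₁ − α₂|·ΔT = 7.5×10⁻⁶ × 185 = 0.001387.
1/(A₁E₁) + 1/(A₂E₂) = 1/(2400×191×10³) + 1/(1100×107×10³) = 1.068×10⁻⁸ N⁻¹.
P = 0.001387 / 1.068×10⁻⁸ = 129900 N = 129.9 kN.
σ_{titanium alloy} = P/A₂ = 129900/1100 = 118.1 MPa, tensile.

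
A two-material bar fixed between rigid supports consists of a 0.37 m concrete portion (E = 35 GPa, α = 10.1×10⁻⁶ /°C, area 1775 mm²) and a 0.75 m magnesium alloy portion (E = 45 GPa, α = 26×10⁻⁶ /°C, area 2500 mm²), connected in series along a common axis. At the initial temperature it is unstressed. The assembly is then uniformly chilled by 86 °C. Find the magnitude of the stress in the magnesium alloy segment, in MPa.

With the walls removed the bar would change length by δ_free = Σ αᵢΔT Lᵢ = 10.1×10⁻⁶×86×370 + 26×10⁻⁶×86×750 = 1.998 mm.
The rigid supports impose zero overall length change; the single axial force P common to all segments must satisfy P Σ Lᵢ/(AᵢEᵢ) = δ_free.
Σ Lᵢ/(AᵢEᵢ) = 370/(1775×35×10³) + 750/(2500×45×10³) = 1.262×10⁻⁵ mm/N.
P = 1.998 / 1.262×10⁻⁵ = 158300 N = 158.3 kN, tensile.
σ_{magnesium alloy} = P / A = 158300 / 2500 = 63.33 MPa.

σ ≈ 63.3 MPa (tensile)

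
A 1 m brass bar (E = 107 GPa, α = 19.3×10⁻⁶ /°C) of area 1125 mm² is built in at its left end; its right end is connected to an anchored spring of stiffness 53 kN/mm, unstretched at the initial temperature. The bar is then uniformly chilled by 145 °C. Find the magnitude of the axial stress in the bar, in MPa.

If the spring were absent the bar would shorten by αΔT L = 19.3×10⁻⁶ × 145 × 1000 = 2.798 mm.
With a force P in the spring, the elastic change of the bar is PL/(AE) and that of the spring is P/k; compatibility requires their sum to equal δ_free.
So P = δ_free / [L/(AE) + 1/k] = 2.798 / [ 1000/(1125×107×10³) + 1/(53×10³) ].
P = 2.798 / 2.718×10⁻⁵ = 103000 N.
σ = P/A = 103000/1125 = 91.54 MPa.

σ ≈ 91.5 MPa (tensile)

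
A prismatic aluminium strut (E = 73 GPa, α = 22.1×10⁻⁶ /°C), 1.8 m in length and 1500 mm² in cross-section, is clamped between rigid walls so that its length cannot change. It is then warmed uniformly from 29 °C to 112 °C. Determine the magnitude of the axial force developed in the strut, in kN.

Full restraint means ε = 0, so the stress is σ = EαΔT = 73×10³ × 22.1×10⁻⁶ × 83 = 133.9 MPa.
Then P = σA = 133.9 × 1500 mm² = 200.9 kN, compressive.

P ≈ 201 kN (compressive)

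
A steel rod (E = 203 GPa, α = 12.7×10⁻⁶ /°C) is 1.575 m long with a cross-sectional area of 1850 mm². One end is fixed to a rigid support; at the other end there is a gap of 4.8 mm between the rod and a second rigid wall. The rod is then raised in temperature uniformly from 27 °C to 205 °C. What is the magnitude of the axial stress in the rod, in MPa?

σ ≈ 0 MPa

Unrestrained expansion: δ_free = αΔT L = 12.7×10⁻⁶ × 178 × 1575 = 3.56 mm.
This is smaller than the 4.8 mm clearance, so the rod expands freely without reaching the stop — the stress is zero.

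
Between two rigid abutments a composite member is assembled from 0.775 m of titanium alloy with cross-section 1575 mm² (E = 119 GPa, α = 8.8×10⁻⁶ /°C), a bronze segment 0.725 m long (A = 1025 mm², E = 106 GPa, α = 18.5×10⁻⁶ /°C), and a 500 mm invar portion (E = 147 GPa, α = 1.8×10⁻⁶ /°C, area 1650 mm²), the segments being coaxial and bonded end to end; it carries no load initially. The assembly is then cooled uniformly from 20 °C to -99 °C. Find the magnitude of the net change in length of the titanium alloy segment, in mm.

If the supports were absent, the total length change would be Σ αᵢΔT Lᵢ = 8.8×10⁻⁶×119×775 + 18.5×10⁻⁶×119×725 + 1.8×10⁻⁶×119×500 = 2.515 mm.
The rigid supports impose zero overall length change; the single axial force P common to all segments must satisfy P Σ Lᵢ/(AᵢEᵢ) = δ_free.
Σ Lᵢ/(AᵢEᵢ) = 775/(1575×119×10³) + 725/(1025×106×10³) + 500/(1650×147×10³) = 1.287×10⁻⁵ mm/N.
P = 2.515 / 1.287×10⁻⁵ = 195400 N = 195.4 kN, tensile.
For the titanium alloy segment, free thermal change = 8.8×10⁻⁶×119×775 = 0.8116 mm and elastic change from P = 195400×775/(1575×119×10³) = 0.808 mm; these oppose, so the net change is 0.00356 mm (segment shortens).

|ΔL| ≈ 0.00356 mm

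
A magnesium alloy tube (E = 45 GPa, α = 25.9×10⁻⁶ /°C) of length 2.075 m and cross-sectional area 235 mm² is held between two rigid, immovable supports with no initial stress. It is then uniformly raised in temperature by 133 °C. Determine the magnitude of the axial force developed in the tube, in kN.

Full restraint means ε = 0, so the stress is σ = EαΔT = 45×10³ × 25.9×10⁻⁶ × 133 = 155 MPa.
P = AEαΔT = 235 × 45×10³ × 25.9×10⁻⁶ × 133 = 36.43 kN (compressive).

P ≈ 36.4 kN (compressive)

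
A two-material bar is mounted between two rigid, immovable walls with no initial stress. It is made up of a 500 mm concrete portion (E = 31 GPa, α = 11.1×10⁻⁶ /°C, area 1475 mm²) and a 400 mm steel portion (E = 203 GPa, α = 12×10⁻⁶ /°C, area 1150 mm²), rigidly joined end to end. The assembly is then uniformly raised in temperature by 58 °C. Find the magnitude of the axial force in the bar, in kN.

If the supports were absent, the total length change would be Σ αᵢΔT Lᵢ = 11.1×10⁻⁶×58×500 + 12×10⁻⁶×58×400 = 0.6003 mm.
The rigid supports impose zero overall length change; the single axial force P common to all segments must satisfy P Σ Lᵢ/(AᵢEᵢ) = δ_free.
The series flexibility is Σ Lᵢ/(AᵢEᵢ) = 500/(1475×31×10³) + 400/(1150×203×10³) = 1.265×10⁻⁵ mm/N.
P = 0.6003 / 1.265×10⁻⁵ = 47460 N = 47.46 kN, compressive.

P ≈ 47.5 kN (compressive)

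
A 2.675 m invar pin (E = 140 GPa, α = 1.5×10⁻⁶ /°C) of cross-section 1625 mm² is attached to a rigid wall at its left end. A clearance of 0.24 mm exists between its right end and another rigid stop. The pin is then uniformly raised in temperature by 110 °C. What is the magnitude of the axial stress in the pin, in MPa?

σ ≈ 10.5 MPa (compressive)

Unrestrained expansion: δ_free = αΔT L = 1.5×10⁻⁶ × 110 × 2675 = 0.4414 mm.
After closing the 0.24 mm clearance, 0.4414 − 0.24 = 0.2014 mm of expansion remains to be suppressed by the wall.
Compatibility: PL/(AE) = 0.2014 mm, so σ = P/A = E × (0.2014/2675) = 10.54 MPa.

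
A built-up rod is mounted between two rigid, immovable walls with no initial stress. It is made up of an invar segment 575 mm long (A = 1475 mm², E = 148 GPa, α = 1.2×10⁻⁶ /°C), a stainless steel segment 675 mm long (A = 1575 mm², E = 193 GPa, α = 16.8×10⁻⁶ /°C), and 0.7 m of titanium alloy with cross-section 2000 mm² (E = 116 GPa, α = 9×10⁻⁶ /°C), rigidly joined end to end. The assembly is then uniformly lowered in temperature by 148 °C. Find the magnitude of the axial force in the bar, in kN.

If the supports were absent, the total length change would be Σ αᵢΔT Lᵢ = 1.2×10⁻⁶×148×575 + 16.8×10⁻⁶×148×675 + 9×10⁻⁶×148×700 = 2.713 mm.
The rigid supports impose zero overall length change; the single axial force P common to all segments must satisfy P Σ Lᵢ/(AᵢEᵢ) = δ_free.
Σ Lᵢ/(AᵢEᵢ) = 575/(1475×148×10³) + 675/(1575×193×10³) + 700/(2000×116×10³) = 7.872×10⁻⁶ mm/N.
So P = 2.713 / 7.872×10⁻⁶ = 344.6 kN, tensile.

P ≈ 345 kN (tensile)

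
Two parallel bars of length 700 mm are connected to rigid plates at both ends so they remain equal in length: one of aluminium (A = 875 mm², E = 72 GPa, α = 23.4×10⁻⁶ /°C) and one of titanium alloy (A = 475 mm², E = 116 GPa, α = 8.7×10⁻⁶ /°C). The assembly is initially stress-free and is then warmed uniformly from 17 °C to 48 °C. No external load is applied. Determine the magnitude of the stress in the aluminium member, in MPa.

Both members must finish at the same length. With the larger α, the aluminium tends to over-expand; the plates restrain it, putting the aluminium in compression and the titanium alloy in tension. With no external load the two internal forces are equal and opposite, magnitude P.
Setting the final lengths equal and cancelling L: (α₁ − α₂)ΔT = P/(A₁E₁) + P/(A₂E₂).
|α₁ − α₂|·ΔT = 14.7×10⁻⁶ × 31 = 0.0004557.
1/(A₁E₁) + 1/(A₂E₂) = 1/(875×72×10³) + 1/(475×116×10³) = 3.402×10⁻⁸ N⁻¹.
So P = 0.0004557 / 3.402×10⁻⁸ = 13.39 kN.
σ_{aluminium} = P/A₁ = 13390/875 = 15.31 MPa, compressive.

σ ≈ 15.3 MPa (compressive)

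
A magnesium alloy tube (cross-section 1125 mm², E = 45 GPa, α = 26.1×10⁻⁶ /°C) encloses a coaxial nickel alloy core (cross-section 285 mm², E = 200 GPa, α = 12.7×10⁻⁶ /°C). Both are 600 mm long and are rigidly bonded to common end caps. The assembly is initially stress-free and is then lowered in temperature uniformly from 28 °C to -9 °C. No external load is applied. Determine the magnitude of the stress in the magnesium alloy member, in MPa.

Both members must finish at the same length. With the larger α, the magnesium alloy tends to over-contract; the plates restrain it, putting the magnesium alloy in tension and the nickel alloy in compression. With no external load the two internal forces are equal and opposite, magnitude P.
Compatibility of the two members (thermal + elastic change equal): (α₁ − α₂)ΔT = P·[1/(A₁E₁) + 1/(A₂E₂)].
|α₁ − α₂|·ΔT = 13.4×10⁻⁶ × 37 = 0.0004958.
1/(A₁E₁) + 1/(A₂E₂) = 1/(1125×45×10³) + 1/(285×200×10³) = 3.73×10⁻⁸ N⁻¹.
P = 0.0004958 / 3.73×10⁻⁸ = 13290 N = 13.29 kN.
σ_{magnesium alloy} = P/A₁ = 13290/1125 = 11.82 MPa, tensile.

σ ≈ 11.8 MPa (tensile)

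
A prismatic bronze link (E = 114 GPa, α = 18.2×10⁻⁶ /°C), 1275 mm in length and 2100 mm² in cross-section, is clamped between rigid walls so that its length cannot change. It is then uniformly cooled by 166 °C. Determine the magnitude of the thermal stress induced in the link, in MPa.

With length fixed, the mechanical strain must cancel the thermal strain αΔT = 18.2×10⁻⁶ × 166 = 3021.2×10⁻⁶.
The stress required to suppress this strain is σ = Eε = 114×10³ × 3021.2×10⁻⁶ = 344.4 MPa, tensile since the link is trying to contract.

σ ≈ 344 MPa (tensile)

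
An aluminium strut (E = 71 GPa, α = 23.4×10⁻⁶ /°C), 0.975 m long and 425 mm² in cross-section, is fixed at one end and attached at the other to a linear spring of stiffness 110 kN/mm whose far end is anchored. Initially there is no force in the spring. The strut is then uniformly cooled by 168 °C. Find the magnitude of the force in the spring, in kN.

P ≈ 92.6 kN

The unrestrained thermal change is αΔT L = 23.4×10⁻⁶ × 168 × 975 = 3.833 mm.
With a force P in the spring, the elastic change of the strut is PL/(AE) and that of the spring is P/k; compatibility requires their sum to equal δ_free.
P [ L/(AE) + 1/k ] = δ_free → P [ 975/(425×71×10³) + 1/(110×10³) ] = 3.833.
P = 3.833 / 4.14×10⁻⁵ = 92580 N.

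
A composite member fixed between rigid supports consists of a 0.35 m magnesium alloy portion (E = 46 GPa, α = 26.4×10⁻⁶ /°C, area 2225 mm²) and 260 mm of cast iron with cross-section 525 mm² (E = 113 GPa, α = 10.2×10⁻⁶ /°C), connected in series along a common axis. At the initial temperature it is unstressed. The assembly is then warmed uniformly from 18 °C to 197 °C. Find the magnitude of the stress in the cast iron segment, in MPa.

Free thermal expansion of the whole bar: Σ αᵢΔT Lᵢ = 26.4×10⁻⁶×179×350 + 10.2×10⁻⁶×179×260 = 2.129 mm.
The walls prevent any net length change, so an axial force P (same in every segment) develops. Compatibility: P · Σ Lᵢ/(AᵢEᵢ) = δ_free.
Σ Lᵢ/(AᵢEᵢ) = 350/(2225×46×10³) + 260/(525×113×10³) = 7.802×10⁻⁶ mm/N.
Hence P = δ_free / Σ(L/AE) = 2.129/7.802×10⁻⁶ = 272.8 kN (compressive).
σ_{cast iron} = P / A = 272800 / 525 = 519.7 MPa.

σ ≈ 520 MPa (compressive)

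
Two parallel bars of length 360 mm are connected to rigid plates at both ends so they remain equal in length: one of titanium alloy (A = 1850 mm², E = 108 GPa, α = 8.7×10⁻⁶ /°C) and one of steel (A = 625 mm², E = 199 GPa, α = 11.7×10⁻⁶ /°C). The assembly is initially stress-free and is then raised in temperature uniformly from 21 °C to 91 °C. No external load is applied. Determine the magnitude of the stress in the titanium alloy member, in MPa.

σ ≈ 8.7 MPa (tensile)

Equilibrium of a rigid end plate with no external load gives equal and opposite internal forces ±P in the two members. Since α_{steel} > α_{titanium alloy}, heating drives the steel into compression and the titanium alloy into tension.
Setting the final lengths equal and cancelling L: (α₁ − α₂)ΔT = P/(A₁E₁) + P/(A₂E₂).
|α₁ − α₂|·ΔT = 3×10⁻⁶ × 70 = 0.00021.
1/(A₁E₁) + 1/(A₂E₂) = 1/(1850×108×10³) + 1/(625×199×10³) = 1.305×10⁻⁸ N⁻¹.
So P = 0.00021 / 1.305×10⁻⁸ = 16.1 kN.
σ_{titanium alloy} = P/A₁ = 16100/1850 = 8.702 MPa, tensile.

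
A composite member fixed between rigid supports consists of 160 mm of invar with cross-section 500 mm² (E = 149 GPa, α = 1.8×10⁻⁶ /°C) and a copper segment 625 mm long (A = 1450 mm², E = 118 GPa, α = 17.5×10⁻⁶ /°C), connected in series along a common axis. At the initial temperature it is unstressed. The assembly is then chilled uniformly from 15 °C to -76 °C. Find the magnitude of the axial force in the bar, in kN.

P ≈ 176 kN (tensile)

With the walls removed the bar would change length by δ_free = Σ αᵢΔT Lᵢ = 1.8×10⁻⁶×91×160 + 17.5×10⁻⁶×91×625 = 1.022 mm.
Since the ends are fixed, an axial force P builds up, equal in every segment, with P · Σ Lᵢ/(AᵢEᵢ) = δ_free.
Σ Lᵢ/(AᵢEᵢ) = 160/(500×149×10³) + 625/(1450×118×10³) = 5.8×10⁻⁶ mm/N.
Hence P = δ_free / Σ(L/AE) = 1.022/5.8×10⁻⁶ = 176.1 kN (tensile).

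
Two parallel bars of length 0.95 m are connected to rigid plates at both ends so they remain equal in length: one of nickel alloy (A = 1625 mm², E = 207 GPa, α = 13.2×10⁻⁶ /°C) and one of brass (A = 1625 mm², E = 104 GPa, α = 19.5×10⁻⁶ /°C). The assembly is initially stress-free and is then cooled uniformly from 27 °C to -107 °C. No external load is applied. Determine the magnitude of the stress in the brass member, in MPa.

σ ≈ 58.4 MPa (tensile)

Both members must finish at the same length. With the larger α, the brass tends to over-contract; the plates restrain it, putting the brass in tension and the nickel alloy in compression. With no external load the two internal forces are equal and opposite, magnitude P.
Compatibility of the two members (thermal + elastic change equal): (α₁ − α₂)ΔT = P·[1/(A₁E₁) + 1/(A₂E₂)].
|α₁ − α₂|·ΔT = 6.3×10⁻⁶ × 134 = 0.0008442.
1/(A₁E₁) + 1/(A₂E₂) = 1/(1625×207×10³) + 1/(1625×104×10³) = 8.89×10⁻⁹ N⁻¹.
P = 0.0008442 / 8.89×10⁻⁹ = 94960 N = 94.96 kN.
σ_{brass} = P/A₂ = 94960/1625 = 58.44 MPa, tensile.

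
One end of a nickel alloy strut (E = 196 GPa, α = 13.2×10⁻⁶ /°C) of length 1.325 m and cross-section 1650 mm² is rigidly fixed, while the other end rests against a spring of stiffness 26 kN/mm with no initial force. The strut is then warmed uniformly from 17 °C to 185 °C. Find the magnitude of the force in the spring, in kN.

P ≈ 69 kN

Free thermal expansion: δ_free = αΔT L = 13.2×10⁻⁶ × 168 × 1325 = 2.938 mm.
Let P be the compressive force at the spring. The strut shortens elastically by PL/(AE) and the spring compresses by P/k; together these equal δ_free.
P [ L/(AE) + 1/k ] = δ_free → P [ 1325/(1650×196×10³) + 1/(26×10³) ] = 2.938.
P = 2.938 / 4.256×10⁻⁵ = 69040 N.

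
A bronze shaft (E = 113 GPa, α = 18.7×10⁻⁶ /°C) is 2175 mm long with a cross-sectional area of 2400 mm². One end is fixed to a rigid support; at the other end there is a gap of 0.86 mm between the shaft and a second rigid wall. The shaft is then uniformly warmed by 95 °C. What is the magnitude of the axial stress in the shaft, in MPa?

σ ≈ 156 MPa (compressive)

Unrestrained expansion: δ_free = αΔT L = 18.7×10⁻⁶ × 95 × 2175 = 3.864 mm.
After closing the 0.86 mm clearance, 3.864 − 0.86 = 3.004 mm of expansion remains to be suppressed by the wall.
Compatibility: PL/(AE) = 3.004 mm, so σ = P/A = E × (3.004/2175) = 156.1 MPa.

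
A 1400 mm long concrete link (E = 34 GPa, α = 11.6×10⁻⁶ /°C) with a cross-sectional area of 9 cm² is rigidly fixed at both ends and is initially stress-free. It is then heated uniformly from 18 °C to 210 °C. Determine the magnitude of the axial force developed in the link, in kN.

P ≈ 68.2 kN (compressive)

Full restraint means ε = 0, so the stress is σ = EαΔT = 34×10³ × 11.6×10⁻⁶ × 192 = 75.72 MPa.
Then P = σA = 75.72 × 900 mm² = 68.15 kN, compressive.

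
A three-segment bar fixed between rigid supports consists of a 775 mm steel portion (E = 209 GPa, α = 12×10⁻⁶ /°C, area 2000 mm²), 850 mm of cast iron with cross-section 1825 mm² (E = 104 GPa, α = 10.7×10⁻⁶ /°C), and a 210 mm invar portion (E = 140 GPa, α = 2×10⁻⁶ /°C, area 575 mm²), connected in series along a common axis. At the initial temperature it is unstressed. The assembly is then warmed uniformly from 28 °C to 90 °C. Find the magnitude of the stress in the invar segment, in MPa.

σ ≈ 227 MPa (compressive)

If the supports were absent, the total length change would be Σ αᵢΔT Lᵢ = 12×10⁻⁶×62×775 + 10.7×10⁻⁶×62×850 + 2×10⁻⁶×62×210 = 1.167 mm.
The rigid supports impose zero overall length change; the single axial force P common to all segments must satisfy P Σ Lᵢ/(AᵢEᵢ) = δ_free.
Σ Lᵢ/(AᵢEᵢ) = 775/(2000×209×10³) + 850/(1825×104×10³) + 210/(575×140×10³) = 8.941×10⁻⁶ mm/N.
P = 1.167 / 8.941×10⁻⁶ = 130500 N = 130.5 kN, compressive.
σ_{invar} = P / A = 130500 / 575 = 226.9 MPa.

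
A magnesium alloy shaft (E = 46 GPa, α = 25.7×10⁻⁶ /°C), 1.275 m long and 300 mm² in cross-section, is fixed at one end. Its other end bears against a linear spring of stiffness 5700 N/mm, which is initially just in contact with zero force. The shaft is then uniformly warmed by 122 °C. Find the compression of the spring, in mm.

The unrestrained thermal change is αΔT L = 25.7×10⁻⁶ × 122 × 1275 = 3.998 mm.
With a force P in the spring, the elastic change of the shaft is PL/(AE) and that of the spring is P/k; compatibility requires their sum to equal δ_free.
P [ L/(AE) + 1/k ] = δ_free → P [ 1275/(300×46×10³) + 1/(5700) ] = 3.998.
P = 3.998 / 0.0002678 = 14930 N.
Spring compression = P/k = 14930/(5700) = 2.619 mm.

δ ≈ 2.62 mm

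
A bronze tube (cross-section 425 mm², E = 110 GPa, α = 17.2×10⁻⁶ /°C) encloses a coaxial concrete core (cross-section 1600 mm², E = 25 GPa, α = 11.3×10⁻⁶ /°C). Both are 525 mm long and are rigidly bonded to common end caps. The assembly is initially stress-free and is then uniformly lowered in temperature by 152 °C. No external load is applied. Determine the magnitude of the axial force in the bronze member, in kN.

The bronze has the larger α, so on cooling it would change length more than the concrete if both were free. The rigid plates force a common final length, so the bronze is put into tension and the concrete into compression, with equal and opposite forces P (no external load).
Compatibility of the two members (thermal + elastic change equal): (α₁ − α₂)ΔT = P·[1/(A₁E₁) + 1/(A₂E₂)].
|α₁ − α₂|·ΔT = 5.9×10⁻⁶ × 152 = 0.0008968.
1/(A₁E₁) + 1/(A₂E₂) = 1/(425×110×10³) + 1/(1600×25×10³) = 4.639×10⁻⁸ N⁻¹.
So P = 0.0008968 / 4.639×10⁻⁸ = 19.33 kN.

P ≈ 19.3 kN (tensile in the bronze)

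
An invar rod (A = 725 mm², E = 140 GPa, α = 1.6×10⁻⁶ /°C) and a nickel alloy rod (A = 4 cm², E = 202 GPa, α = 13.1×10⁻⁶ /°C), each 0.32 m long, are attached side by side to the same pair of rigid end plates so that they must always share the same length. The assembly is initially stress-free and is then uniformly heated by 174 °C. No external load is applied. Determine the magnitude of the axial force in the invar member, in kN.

Both members must finish at the same length. With the larger α, the nickel alloy tends to over-expand; the plates restrain it, putting the nickel alloy in compression and the invar in tension. With no external load the two internal forces are equal and opposite, magnitude P.
Setting the final lengths equal and cancelling L: (α₁ − α₂)ΔT = P/(A₁E₁) + P/(A₂E₂).
|α₁ − α₂|·ΔT = 11.5×10⁻⁶ × 174 = 0.002001.
1/(A₁E₁) + 1/(A₂E₂) = 1/(725×140×10³) + 1/(400×202×10³) = 2.223×10⁻⁸ N⁻¹.
So P = 0.002001 / 2.223×10⁻⁸ = 90.02 kN.

P ≈ 90 kN (tensile in the invar)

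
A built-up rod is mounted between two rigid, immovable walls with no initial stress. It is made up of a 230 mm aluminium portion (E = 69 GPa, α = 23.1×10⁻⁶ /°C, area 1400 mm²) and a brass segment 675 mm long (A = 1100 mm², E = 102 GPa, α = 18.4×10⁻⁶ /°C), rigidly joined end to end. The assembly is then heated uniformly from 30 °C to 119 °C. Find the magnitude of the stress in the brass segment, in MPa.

σ ≈ 171 MPa (compressive)

With the walls removed the bar would change length by δ_free = Σ αᵢΔT Lᵢ = 23.1×10⁻⁶×89×230 + 18.4×10⁻⁶×89×675 = 1.578 mm.
Since the ends are fixed, an axial force P builds up, equal in every segment, with P · Σ Lᵢ/(AᵢEᵢ) = δ_free.
Σ Lᵢ/(AᵢEᵢ) = 230/(1400×69×10³) + 675/(1100×102×10³) = 8.397×10⁻⁶ mm/N.
Hence P = δ_free / Σ(L/AE) = 1.578/8.397×10⁻⁶ = 188 kN (compressive).
σ_{brass} = P / A = 188000 / 1100 = 170.9 MPa.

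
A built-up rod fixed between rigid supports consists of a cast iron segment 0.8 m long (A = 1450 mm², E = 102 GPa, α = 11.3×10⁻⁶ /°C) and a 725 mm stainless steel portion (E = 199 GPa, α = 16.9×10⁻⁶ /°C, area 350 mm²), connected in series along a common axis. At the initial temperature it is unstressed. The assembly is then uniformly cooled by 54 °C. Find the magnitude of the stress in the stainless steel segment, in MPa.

With the walls removed the bar would change length by δ_free = Σ αᵢΔT Lᵢ = 11.3×10⁻⁶×54×800 + 16.9×10⁻⁶×54×725 = 1.15 mm.
The walls prevent any net length change, so an axial force P (same in every segment) develops. Compatibility: P · Σ Lᵢ/(AᵢEᵢ) = δ_free.
Σ Lᵢ/(AᵢEᵢ) = 800/(1450×102×10³) + 725/(350×199×10³) = 1.582×10⁻⁵ mm/N.
So P = 1.15 / 1.582×10⁻⁵ = 72.69 kN, tensile.
σ_{stainless steel} = P / A = 72690 / 350 = 207.7 MPa.

σ ≈ 208 MPa (tensile)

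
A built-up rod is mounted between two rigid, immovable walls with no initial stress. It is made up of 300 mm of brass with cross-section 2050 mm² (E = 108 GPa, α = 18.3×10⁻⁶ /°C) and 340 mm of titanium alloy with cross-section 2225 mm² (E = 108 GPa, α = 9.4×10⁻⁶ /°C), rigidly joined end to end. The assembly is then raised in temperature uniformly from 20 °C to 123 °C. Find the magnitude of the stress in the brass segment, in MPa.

With the walls removed the bar would change length by δ_free = Σ αᵢΔT Lᵢ = 18.3×10⁻⁶×103×300 + 9.4×10⁻⁶×103×340 = 0.8947 mm.
The walls prevent any net length change, so an axial force P (same in every segment) develops. Compatibility: P · Σ Lᵢ/(AᵢEᵢ) = δ_free.
Σ Lᵢ/(AᵢEᵢ) = 300/(2050×108×10³) + 340/(2225×108×10³) = 2.77×10⁻⁶ mm/N.
So P = 0.8947 / 2.77×10⁻⁶ = 323 kN, compressive.
σ_{brass} = P / A = 323000 / 2050 = 157.6 MPa.

σ ≈ 158 MPa (compressive)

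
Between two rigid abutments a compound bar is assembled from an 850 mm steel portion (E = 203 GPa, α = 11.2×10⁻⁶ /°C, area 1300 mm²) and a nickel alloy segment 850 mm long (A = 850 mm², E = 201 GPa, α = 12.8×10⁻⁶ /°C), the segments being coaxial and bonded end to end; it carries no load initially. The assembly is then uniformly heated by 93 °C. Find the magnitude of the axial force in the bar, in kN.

Free thermal expansion of the whole bar: Σ αᵢΔT Lᵢ = 11.2×10⁻⁶×93×850 + 12.8×10⁻⁶×93×850 = 1.897 mm.
Since the ends are fixed, an axial force P builds up, equal in every segment, with P · Σ Lᵢ/(AᵢEᵢ) = δ_free.
Σ Lᵢ/(AᵢEᵢ) = 850/(1300×203×10³) + 850/(850×201×10³) = 8.196×10⁻⁶ mm/N.
So P = 1.897 / 8.196×10⁻⁶ = 231.5 kN, compressive.

P ≈ 231 kN (compressive)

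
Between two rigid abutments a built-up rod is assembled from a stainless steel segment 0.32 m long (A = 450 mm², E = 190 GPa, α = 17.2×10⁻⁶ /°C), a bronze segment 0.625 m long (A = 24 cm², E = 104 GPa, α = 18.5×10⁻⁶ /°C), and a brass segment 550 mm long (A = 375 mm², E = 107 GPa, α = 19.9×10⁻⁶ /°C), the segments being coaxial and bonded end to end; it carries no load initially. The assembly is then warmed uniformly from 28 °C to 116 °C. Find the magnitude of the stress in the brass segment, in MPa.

If the supports were absent, the total length change would be Σ αᵢΔT Lᵢ = 17.2×10⁻⁶×88×320 + 18.5×10⁻⁶×88×625 + 19.9×10⁻⁶×88×550 = 2.465 mm.
The rigid supports impose zero overall length change; the single axial force P common to all segments must satisfy P Σ Lᵢ/(AᵢEᵢ) = δ_free.
The series flexibility is Σ Lᵢ/(AᵢEᵢ) = 320/(450×190×10³) + 625/(2400×104×10³) + 550/(375×107×10³) = 1.995×10⁻⁵ mm/N.
Hence P = δ_free / Σ(L/AE) = 2.465/1.995×10⁻⁵ = 123.5 kN (compressive).
σ_{brass} = P / A = 123500 / 375 = 329.4 MPa.

σ ≈ 329 MPa (compressive)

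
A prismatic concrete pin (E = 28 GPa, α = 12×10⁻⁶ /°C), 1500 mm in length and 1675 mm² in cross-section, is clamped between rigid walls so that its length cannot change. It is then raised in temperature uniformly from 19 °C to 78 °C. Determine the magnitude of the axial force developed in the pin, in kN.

P ≈ 33.2 kN (compressive)

With zero net strain, σ = E·αΔT = 28 GPa × 12×10⁻⁶ × 59 = 19.82 MPa.
Axial force P = σA = 19.82 × 1675 = 33210 N = 33.21 kN, compressive.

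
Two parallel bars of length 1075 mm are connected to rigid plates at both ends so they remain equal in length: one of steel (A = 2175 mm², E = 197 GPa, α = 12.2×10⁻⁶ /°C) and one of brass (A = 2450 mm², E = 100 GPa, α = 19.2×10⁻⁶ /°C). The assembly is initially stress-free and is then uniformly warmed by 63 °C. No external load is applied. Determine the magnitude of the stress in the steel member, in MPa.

Equilibrium of a rigid end plate with no external load gives equal and opposite internal forces ±P in the two members. Since α_{brass} > α_{steel}, heating drives the brass into compression and the steel into tension.
Equating the net (thermal + elastic) strains gives |α₁ − α₂|·ΔT = P·[1/(A₁E₁) + 1/(A₂E₂)].
|α₁ − α₂|·ΔT = 7×10⁻⁶ × 63 = 0.000441.
1/(A₁E₁) + 1/(A₂E₂) = 1/(2175×197×10³) + 1/(2450×100×10³) = 6.415×10⁻⁹ N⁻¹.
So P = 0.000441 / 6.415×10⁻⁹ = 68.74 kN.
σ_{steel} = P/A₁ = 68740/2175 = 31.6 MPa, tensile.

σ ≈ 31.6 MPa (tensile)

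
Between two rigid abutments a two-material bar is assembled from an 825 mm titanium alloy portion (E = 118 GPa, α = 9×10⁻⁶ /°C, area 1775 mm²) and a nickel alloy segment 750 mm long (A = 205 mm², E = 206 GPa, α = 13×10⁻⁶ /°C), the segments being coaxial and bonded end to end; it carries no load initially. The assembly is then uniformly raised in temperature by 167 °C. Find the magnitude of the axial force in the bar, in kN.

If the supports were absent, the total length change would be Σ αᵢΔT Lᵢ = 9×10⁻⁶×167×825 + 13×10⁻⁶×167×750 = 2.868 mm.
Since the ends are fixed, an axial force P builds up, equal in every segment, with P · Σ Lᵢ/(AᵢEᵢ) = δ_free.
Σ Lᵢ/(AᵢEᵢ) = 825/(1775×118×10³) + 750/(205×206×10³) = 2.17×10⁻⁵ mm/N.
So P = 2.868 / 2.17×10⁻⁵ = 132.2 kN, compressive.

P ≈ 132 kN (compressive)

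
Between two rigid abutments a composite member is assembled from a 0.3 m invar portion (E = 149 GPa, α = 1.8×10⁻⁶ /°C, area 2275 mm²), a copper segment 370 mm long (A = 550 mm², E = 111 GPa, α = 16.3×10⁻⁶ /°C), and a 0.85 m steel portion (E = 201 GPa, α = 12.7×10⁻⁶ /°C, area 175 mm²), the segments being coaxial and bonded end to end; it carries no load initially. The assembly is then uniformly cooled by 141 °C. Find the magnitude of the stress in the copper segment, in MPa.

σ ≈ 143 MPa (tensile)

With the walls removed the bar would change length by δ_free = Σ αᵢΔT Lᵢ = 1.8×10⁻⁶×141×300 + 16.3×10⁻⁶×141×370 + 12.7×10⁻⁶×141×850 = 2.449 mm.
The rigid supports impose zero overall length change; the single axial force P common to all segments must satisfy P Σ Lᵢ/(AᵢEᵢ) = δ_free.
Σ Lᵢ/(AᵢEᵢ) = 300/(2275×149×10³) + 370/(550×111×10³) + 850/(175×201×10³) = 3.111×10⁻⁵ mm/N.
Hence P = δ_free / Σ(L/AE) = 2.449/3.111×10⁻⁵ = 78.71 kN (tensile).
σ_{copper} = P / A = 78710 / 550 = 143.1 MPa.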